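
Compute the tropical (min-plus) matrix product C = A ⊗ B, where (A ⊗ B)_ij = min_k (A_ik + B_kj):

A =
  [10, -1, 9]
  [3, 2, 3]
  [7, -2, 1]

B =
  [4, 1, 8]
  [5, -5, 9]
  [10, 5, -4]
A ⊗ B =
  [4, -6, 5]
  [7, -3, -1]
  [3, -7, -3]

Apply the min-plus product entry-by-entry:
  C[0][0] = min over k of (A[0][0] + B[0][0] = 10 + 4 = 14, A[0][1] + B[1][0] = -1 + 5 = 4, A[0][2] + B[2][0] = 9 + 10 = 19) = 4 (attained at k = 1)
  C[0][1] = min over k of (A[0][0] + B[0][1] = 10 + 1 = 11, A[0][1] + B[1][1] = -1 + -5 = -6, A[0][2] + B[2][1] = 9 + 5 = 14) = -6 (attained at k = 1)
  C[0][2] = min over k of (A[0][0] + B[0][2] = 10 + 8 = 18, A[0][1] + B[1][2] = -1 + 9 = 8, A[0][2] + B[2][2] = 9 + -4 = 5) = 5 (attained at k = 2)
  C[1][0] = min over k of (A[1][0] + B[0][0] = 3 + 4 = 7, A[1][1] + B[1][0] = 2 + 5 = 7, A[1][2] + B[2][0] = 3 + 10 = 13) = 7 (attained at k = 0)
  C[1][1] = min over k of (A[1][0] + B[0][1] = 3 + 1 = 4, A[1][1] + B[1][1] = 2 + -5 = -3, A[1][2] + B[2][1] = 3 + 5 = 8) = -3 (attained at k = 1)
  C[1][2] = min over k of (A[1][0] + B[0][2] = 3 + 8 = 11, A[1][1] + B[1][2] = 2 + 9 = 11, A[1][2] + B[2][2] = 3 + -4 = -1) = -1 (attained at k = 2)
  C[2][0] = min over k of (A[2][0] + B[0][0] = 7 + 4 = 11, A[2][1] + B[1][0] = -2 + 5 = 3, A[2][2] + B[2][0] = 1 + 10 = 11) = 3 (attained at k = 1)
  C[2][1] = min over k of (A[2][0] + B[0][1] = 7 + 1 = 8, A[2][1] + B[1][1] = -2 + -5 = -7, A[2][2] + B[2][1] = 1 + 5 = 6) = -7 (attained at k = 1)
  C[2][2] = min over k of (A[2][0] + B[0][2] = 7 + 8 = 15, A[2][1] + B[1][2] = -2 + 9 = 7, A[2][2] + B[2][2] = 1 + -4 = -3) = -3 (attained at k = 2)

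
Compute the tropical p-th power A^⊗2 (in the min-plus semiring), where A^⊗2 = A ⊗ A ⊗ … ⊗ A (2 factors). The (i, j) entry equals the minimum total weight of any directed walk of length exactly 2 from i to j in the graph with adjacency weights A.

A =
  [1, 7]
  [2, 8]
A^⊗2 =
  [2, 8]
  [3, 9]

Each entry (A^⊗2)_ij equals the minimum over all length-2 walks i = v_0 → v_1 → … → v_2 = j of Σ_t A[v_t][v_{t+1}]. For example, for (i, j) = (0, 1) we minimise over 2 possible intermediate vertex sequences; the minimum is 8, attained along the walk 0 → 0 → 1.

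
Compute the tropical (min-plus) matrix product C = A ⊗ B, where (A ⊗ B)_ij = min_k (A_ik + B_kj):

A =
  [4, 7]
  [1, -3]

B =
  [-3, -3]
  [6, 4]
A ⊗ B =
  [1, 1]
  [-2, -2]

Apply the min-plus product entry-by-entry:
  C[0][0] = min over k of (A[0][0] + B[0][0] = 4 + -3 = 1, A[0][1] + B[1][0] = 7 + 6 = 13) = 1 (attained at k = 0)
  C[0][1] = min over k of (A[0][0] + B[0][1] = 4 + -3 = 1, A[0][1] + B[1][1] = 7 + 4 = 11) = 1 (attained at k = 0)
  C[1][0] = min over k of (A[1][0] + B[0][0] = 1 + -3 = -2, A[1][1] + B[1][0] = -3 + 6 = 3) = -2 (attained at k = 0)
  C[1][1] = min over k of (A[1][0] + B[0][1] = 1 + -3 = -2, A[1][1] + B[1][1] = -3 + 4 = 1) = -2 (attained at k = 0)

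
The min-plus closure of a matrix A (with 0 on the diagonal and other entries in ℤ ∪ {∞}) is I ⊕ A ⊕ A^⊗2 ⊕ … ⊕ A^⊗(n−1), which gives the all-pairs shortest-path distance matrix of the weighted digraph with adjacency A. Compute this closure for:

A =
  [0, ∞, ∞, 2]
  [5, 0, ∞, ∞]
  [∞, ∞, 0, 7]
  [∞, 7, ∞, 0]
Closure =
  [0, 9, ∞, 2]
  [5, 0, ∞, 7]
  [19, 14, 0, 7]
  [12, 7, ∞, 0]

This is the Floyd-Warshall all-pairs shortest-path computation. For each intermediate vertex k = 0, 1, …, 3, update dist[i][j] ← min(dist[i][j], dist[i][k] + dist[k][j]). The final matrix gives, for each (i, j), the minimum total weight of any directed path from i to j (possibly empty when i = j).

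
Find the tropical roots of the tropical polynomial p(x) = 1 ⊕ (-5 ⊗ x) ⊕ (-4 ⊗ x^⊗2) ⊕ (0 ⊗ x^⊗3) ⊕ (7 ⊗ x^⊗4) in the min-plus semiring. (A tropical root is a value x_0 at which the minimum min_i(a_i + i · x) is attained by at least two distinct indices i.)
Roots: {-7, -4, -1, 6}

Each tropical root is a break point of the lower envelope of the lines y = a_i + i · x (there are 5 lines, with slopes 0, 1, ..., 4). Only the lines that attain the minimum somewhere contribute to roots; other lines are dominated. Here the surviving (envelope) indices are i = 4, i = 3, i = 2, i = 1, i = 0.
Intersections between consecutive envelope lines give the roots: for adjacent envelope indices i < j the intersection is x = (a_i − a_j) / (j − i). Reading off the sorted break points: {-7, -4, -1, 6}.
Verification: at each break x_0, at least two indices attain the minimum of min_i(a_i + i · x_0).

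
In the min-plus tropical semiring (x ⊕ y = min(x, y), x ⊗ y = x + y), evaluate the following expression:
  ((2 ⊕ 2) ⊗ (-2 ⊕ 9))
((2 ⊕ 2) ⊗ (-2 ⊕ 9)) = 0

Expand innermost to outermost. Recall ⊕ takes the minimum of its arguments and ⊗ takes their sum. Working out the expression ((2 ⊕ 2) ⊗ (-2 ⊕ 9)) gives 0.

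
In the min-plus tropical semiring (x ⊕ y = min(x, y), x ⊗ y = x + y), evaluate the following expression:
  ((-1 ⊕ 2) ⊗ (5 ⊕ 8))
((-1 ⊕ 2) ⊗ (5 ⊕ 8)) = 4

Expand innermost to outermost. Recall ⊕ takes the minimum of its arguments and ⊗ takes their sum. Working out the expression ((-1 ⊕ 2) ⊗ (5 ⊕ 8)) gives 4.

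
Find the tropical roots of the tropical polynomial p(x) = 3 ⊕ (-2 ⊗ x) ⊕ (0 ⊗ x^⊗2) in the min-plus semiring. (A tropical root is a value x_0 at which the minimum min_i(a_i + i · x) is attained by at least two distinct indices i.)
Roots: {-2, 5}

Each tropical root is a break point of the lower envelope of the lines y = a_i + i · x (there are 3 lines, with slopes 0, 1, ..., 2). Only the lines that attain the minimum somewhere contribute to roots; other lines are dominated. Here the surviving (envelope) indices are i = 2, i = 1, i = 0.
Intersections between consecutive envelope lines give the roots: for adjacent envelope indices i < j the intersection is x = (a_i − a_j) / (j − i). Reading off the sorted break points: {-2, 5}.
Verification: at each break x_0, at least two indices attain the minimum of min_i(a_i + i · x_0).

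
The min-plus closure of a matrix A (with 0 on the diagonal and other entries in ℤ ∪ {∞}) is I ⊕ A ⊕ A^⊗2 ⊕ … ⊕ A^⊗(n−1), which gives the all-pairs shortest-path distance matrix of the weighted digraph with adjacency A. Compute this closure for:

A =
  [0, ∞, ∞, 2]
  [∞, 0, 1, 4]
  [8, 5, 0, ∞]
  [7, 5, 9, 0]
Closure =
  [0, 7, 8, 2]
  [9, 0, 1, 4]
  [8, 5, 0, 9]
  [7, 5, 6, 0]

This is the Floyd-Warshall all-pairs shortest-path computation. For each intermediate vertex k = 0, 1, …, 3, update dist[i][j] ← min(dist[i][j], dist[i][k] + dist[k][j]). The final matrix gives, for each (i, j), the minimum total weight of any directed path from i to j (possibly empty when i = j).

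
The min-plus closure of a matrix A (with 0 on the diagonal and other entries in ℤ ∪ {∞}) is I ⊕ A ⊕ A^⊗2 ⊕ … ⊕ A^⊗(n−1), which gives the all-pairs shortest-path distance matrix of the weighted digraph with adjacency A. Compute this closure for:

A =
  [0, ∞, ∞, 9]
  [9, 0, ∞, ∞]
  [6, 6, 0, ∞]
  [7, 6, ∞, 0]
Closure =
  [0, 15, ∞, 9]
  [9, 0, ∞, 18]
  [6, 6, 0, 15]
  [7, 6, ∞, 0]

This is the Floyd-Warshall all-pairs shortest-path computation. For each intermediate vertex k = 0, 1, …, 3, update dist[i][j] ← min(dist[i][j], dist[i][k] + dist[k][j]). The final matrix gives, for each (i, j), the minimum total weight of any directed path from i to j (possibly empty when i = j).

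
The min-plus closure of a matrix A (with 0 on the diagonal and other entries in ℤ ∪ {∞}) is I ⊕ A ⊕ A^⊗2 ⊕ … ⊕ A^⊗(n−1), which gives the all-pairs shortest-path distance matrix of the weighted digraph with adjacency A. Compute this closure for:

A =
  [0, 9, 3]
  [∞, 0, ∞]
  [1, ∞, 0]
Closure =
  [0, 9, 3]
  [∞, 0, ∞]
  [1, 10, 0]

This is the Floyd-Warshall all-pairs shortest-path computation. For each intermediate vertex k = 0, 1, …, 2, update dist[i][j] ← min(dist[i][j], dist[i][k] + dist[k][j]). The final matrix gives, for each (i, j), the minimum total weight of any directed path from i to j (possibly empty when i = j).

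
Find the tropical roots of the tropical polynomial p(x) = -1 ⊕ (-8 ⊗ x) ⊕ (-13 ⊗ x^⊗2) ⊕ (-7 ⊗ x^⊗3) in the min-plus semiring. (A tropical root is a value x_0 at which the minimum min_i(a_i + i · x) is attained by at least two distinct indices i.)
Roots: {-6, 5, 7}

Each tropical root is a break point of the lower envelope of the lines y = a_i + i · x (there are 4 lines, with slopes 0, 1, ..., 3). Only the lines that attain the minimum somewhere contribute to roots; other lines are dominated. Here the surviving (envelope) indices are i = 3, i = 2, i = 1, i = 0.
Intersections between consecutive envelope lines give the roots: for adjacent envelope indices i < j the intersection is x = (a_i − a_j) / (j − i). Reading off the sorted break points: {-6, 5, 7}.
Verification: at each break x_0, at least two indices attain the minimum of min_i(a_i + i · x_0).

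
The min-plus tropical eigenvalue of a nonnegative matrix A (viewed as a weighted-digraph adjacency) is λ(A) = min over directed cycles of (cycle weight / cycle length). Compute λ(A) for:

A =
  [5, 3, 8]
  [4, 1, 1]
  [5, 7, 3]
λ(A) = 1

Enumerate directed cycles and compute their means (weight / length). Sample:
  cycle 0 → 0: weight = 5, length = 1, mean = 5/1 ≈ 5.000
  cycle 1 → 1: weight = 1, length = 1, mean = 1/1 ≈ 1.000
  cycle 2 → 2: weight = 3, length = 1, mean = 3/1 ≈ 3.000
  cycle 0 → 1 → 0: weight = 7, length = 2, mean = 7/2 ≈ 3.500
  cycle 0 → 2 → 0: weight = 13, length = 2, mean = 13/2 ≈ 6.500
  cycle 1 → 0 → 1: weight = 7, length = 2, mean = 7/2 ≈ 3.500
Minimum mean = 1.000, attained e.g. along the cycle 1 → 1 with weight 1 and length 1. So λ(A) = 1/1 = 1.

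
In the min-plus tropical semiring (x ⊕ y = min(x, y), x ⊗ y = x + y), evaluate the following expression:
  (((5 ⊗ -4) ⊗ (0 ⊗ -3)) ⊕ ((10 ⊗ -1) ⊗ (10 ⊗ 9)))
(((5 ⊗ -4) ⊗ (0 ⊗ -3)) ⊕ ((10 ⊗ -1) ⊗ (10 ⊗ 9))) = -2

Expand innermost to outermost. Recall ⊕ takes the minimum of its arguments and ⊗ takes their sum. Working out the expression (((5 ⊗ -4) ⊗ (0 ⊗ -3)) ⊕ ((10 ⊗ -1) ⊗ (10 ⊗ 9))) gives -2.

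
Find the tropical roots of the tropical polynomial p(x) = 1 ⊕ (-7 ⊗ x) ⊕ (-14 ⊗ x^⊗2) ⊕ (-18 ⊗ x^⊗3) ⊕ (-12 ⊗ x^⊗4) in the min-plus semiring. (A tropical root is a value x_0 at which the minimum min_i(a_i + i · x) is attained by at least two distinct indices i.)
Roots: {-6, 4, 7, 8}

Each tropical root is a break point of the lower envelope of the lines y = a_i + i · x (there are 5 lines, with slopes 0, 1, ..., 4). Only the lines that attain the minimum somewhere contribute to roots; other lines are dominated. Here the surviving (envelope) indices are i = 4, i = 3, i = 2, i = 1, i = 0.
Intersections between consecutive envelope lines give the roots: for adjacent envelope indices i < j the intersection is x = (a_i − a_j) / (j − i). Reading off the sorted break points: {-6, 4, 7, 8}.
Verification: at each break x_0, at least two indices attain the minimum of min_i(a_i + i · x_0).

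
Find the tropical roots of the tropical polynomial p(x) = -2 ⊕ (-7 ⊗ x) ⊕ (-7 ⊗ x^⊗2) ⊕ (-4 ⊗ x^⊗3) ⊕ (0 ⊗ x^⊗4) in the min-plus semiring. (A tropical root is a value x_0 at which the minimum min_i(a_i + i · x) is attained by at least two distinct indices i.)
Roots: {-4, -3, 0, 5}

Each tropical root is a break point of the lower envelope of the lines y = a_i + i · x (there are 5 lines, with slopes 0, 1, ..., 4). Only the lines that attain the minimum somewhere contribute to roots; other lines are dominated. Here the surviving (envelope) indices are i = 4, i = 3, i = 2, i = 1, i = 0.
Intersections between consecutive envelope lines give the roots: for adjacent envelope indices i < j the intersection is x = (a_i − a_j) / (j − i). Reading off the sorted break points: {-4, -3, 0, 5}.
Verification: at each break x_0, at least two indices attain the minimum of min_i(a_i + i · x_0).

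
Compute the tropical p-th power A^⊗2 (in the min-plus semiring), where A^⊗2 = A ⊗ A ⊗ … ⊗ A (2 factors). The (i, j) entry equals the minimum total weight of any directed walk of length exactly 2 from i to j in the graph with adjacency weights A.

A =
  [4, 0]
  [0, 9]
A^⊗2 =
  [0, 4]
  [4, 0]

Each entry (A^⊗2)_ij equals the minimum over all length-2 walks i = v_0 → v_1 → … → v_2 = j of Σ_t A[v_t][v_{t+1}]. For example, for (i, j) = (0, 1) we minimise over 2 possible intermediate vertex sequences; the minimum is 4, attained along the walk 0 → 0 → 1.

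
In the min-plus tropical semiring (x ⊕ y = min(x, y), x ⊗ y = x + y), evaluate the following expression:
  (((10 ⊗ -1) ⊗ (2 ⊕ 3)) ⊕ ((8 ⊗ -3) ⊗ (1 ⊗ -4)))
(((10 ⊗ -1) ⊗ (2 ⊕ 3)) ⊕ ((8 ⊗ -3) ⊗ (1 ⊗ -4))) = 2

Expand innermost to outermost. Recall ⊕ takes the minimum of its arguments and ⊗ takes their sum. Working out the expression (((10 ⊗ -1) ⊗ (2 ⊕ 3)) ⊕ ((8 ⊗ -3) ⊗ (1 ⊗ -4))) gives 2.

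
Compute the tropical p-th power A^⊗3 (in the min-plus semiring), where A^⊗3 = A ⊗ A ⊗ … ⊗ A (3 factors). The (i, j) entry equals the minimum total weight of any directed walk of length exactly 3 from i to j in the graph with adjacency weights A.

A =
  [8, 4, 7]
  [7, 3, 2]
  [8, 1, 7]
A^⊗3 =
  [14, 7, 9]
  [10, 6, 5]
  [11, 4, 6]

Each entry (A^⊗3)_ij equals the minimum over all length-3 walks i = v_0 → v_1 → … → v_3 = j of Σ_t A[v_t][v_{t+1}]. For example, for (i, j) = (0, 2) we minimise over 9 possible intermediate vertex sequences; the minimum is 9, attained along the walk 0 → 1 → 1 → 2.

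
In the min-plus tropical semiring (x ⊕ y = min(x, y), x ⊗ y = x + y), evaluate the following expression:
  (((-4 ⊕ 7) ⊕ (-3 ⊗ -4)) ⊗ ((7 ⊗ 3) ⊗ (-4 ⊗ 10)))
(((-4 ⊕ 7) ⊕ (-3 ⊗ -4)) ⊗ ((7 ⊗ 3) ⊗ (-4 ⊗ 10))) = 9

Expand innermost to outermost. Recall ⊕ takes the minimum of its arguments and ⊗ takes their sum. Working out the expression (((-4 ⊕ 7) ⊕ (-3 ⊗ -4)) ⊗ ((7 ⊗ 3) ⊗ (-4 ⊗ 10))) gives 9.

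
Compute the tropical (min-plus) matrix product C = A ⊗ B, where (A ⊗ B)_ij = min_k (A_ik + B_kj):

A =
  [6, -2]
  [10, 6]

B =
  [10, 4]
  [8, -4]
A ⊗ B =
  [6, -6]
  [14, 2]

Apply the min-plus product entry-by-entry:
  C[0][0] = min over k of (A[0][0] + B[0][0] = 6 + 10 = 16, A[0][1] + B[1][0] = -2 + 8 = 6) = 6 (attained at k = 1)
  C[0][1] = min over k of (A[0][0] + B[0][1] = 6 + 4 = 10, A[0][1] + B[1][1] = -2 + -4 = -6) = -6 (attained at k = 1)
  C[1][0] = min over k of (A[1][0] + B[0][0] = 10 + 10 = 20, A[1][1] + B[1][0] = 6 + 8 = 14) = 14 (attained at k = 1)
  C[1][1] = min over k of (A[1][0] + B[0][1] = 10 + 4 = 14, A[1][1] + B[1][1] = 6 + -4 = 2) = 2 (attained at k = 1)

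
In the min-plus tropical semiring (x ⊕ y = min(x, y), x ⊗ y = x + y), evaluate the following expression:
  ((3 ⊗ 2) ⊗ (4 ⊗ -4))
((3 ⊗ 2) ⊗ (4 ⊗ -4)) = 5

Expand innermost to outermost. Recall ⊕ takes the minimum of its arguments and ⊗ takes their sum. Working out the expression ((3 ⊗ 2) ⊗ (4 ⊗ -4)) gives 5.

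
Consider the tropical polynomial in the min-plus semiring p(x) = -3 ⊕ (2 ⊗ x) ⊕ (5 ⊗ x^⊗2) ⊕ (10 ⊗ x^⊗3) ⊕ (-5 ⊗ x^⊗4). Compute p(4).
p(4) = -3

A tropical monomial a ⊗ x^⊗i evaluates to a + i · x. Evaluating each term at x = 4:
  Term 0 contributes -3 + 0 · 4 = -3
  Term 1 contributes 2 + 1 · 4 = 6
  Term 2 contributes 5 + 2 · 4 = 13
  Term 3 contributes 10 + 3 · 4 = 22
  Term 4 contributes -5 + 4 · 4 = 11
p(4) = ⊕ of these = min[-3, 6, 13, 22, 11] = -3.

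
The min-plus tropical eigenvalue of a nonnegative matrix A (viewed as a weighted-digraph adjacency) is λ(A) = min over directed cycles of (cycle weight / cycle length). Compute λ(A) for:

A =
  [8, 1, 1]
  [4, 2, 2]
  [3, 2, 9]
λ(A) = 2

Enumerate directed cycles and compute their means (weight / length). Sample:
  cycle 0 → 0: weight = 8, length = 1, mean = 8/1 ≈ 8.000
  cycle 1 → 1: weight = 2, length = 1, mean = 2/1 ≈ 2.000
  cycle 2 → 2: weight = 9, length = 1, mean = 9/1 ≈ 9.000
  cycle 0 → 1 → 0: weight = 5, length = 2, mean = 5/2 ≈ 2.500
  cycle 0 → 2 → 0: weight = 4, length = 2, mean = 4/2 ≈ 2.000
  cycle 1 → 0 → 1: weight = 5, length = 2, mean = 5/2 ≈ 2.500
Minimum mean = 2.000, attained e.g. along the cycle 1 → 1 with weight 2 and length 1. So λ(A) = 2/1 = 2.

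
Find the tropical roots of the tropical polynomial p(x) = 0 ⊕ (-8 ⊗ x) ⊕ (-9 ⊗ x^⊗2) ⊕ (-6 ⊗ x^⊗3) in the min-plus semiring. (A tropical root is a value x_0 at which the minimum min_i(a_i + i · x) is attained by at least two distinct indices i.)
Roots: {-3, 1, 8}

Each tropical root is a break point of the lower envelope of the lines y = a_i + i · x (there are 4 lines, with slopes 0, 1, ..., 3). Only the lines that attain the minimum somewhere contribute to roots; other lines are dominated. Here the surviving (envelope) indices are i = 3, i = 2, i = 1, i = 0.
Intersections between consecutive envelope lines give the roots: for adjacent envelope indices i < j the intersection is x = (a_i − a_j) / (j − i). Reading off the sorted break points: {-3, 1, 8}.
Verification: at each break x_0, at least two indices attain the minimum of min_i(a_i + i · x_0).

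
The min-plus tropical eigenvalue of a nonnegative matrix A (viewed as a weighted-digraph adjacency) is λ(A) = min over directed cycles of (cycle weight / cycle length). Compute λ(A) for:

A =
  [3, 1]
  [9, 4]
λ(A) = 3

Enumerate directed cycles and compute their means (weight / length). Sample:
  cycle 0 → 0: weight = 3, length = 1, mean = 3/1 ≈ 3.000
  cycle 1 → 1: weight = 4, length = 1, mean = 4/1 ≈ 4.000
  cycle 0 → 1 → 0: weight = 10, length = 2, mean = 10/2 ≈ 5.000
  cycle 1 → 0 → 1: weight = 10, length = 2, mean = 10/2 ≈ 5.000
Minimum mean = 3.000, attained e.g. along the cycle 0 → 0 with weight 3 and length 1. So λ(A) = 3/1 = 3.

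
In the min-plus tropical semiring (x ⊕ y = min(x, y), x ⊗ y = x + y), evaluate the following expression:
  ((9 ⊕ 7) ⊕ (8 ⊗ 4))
((9 ⊕ 7) ⊕ (8 ⊗ 4)) = 7

Expand innermost to outermost. Recall ⊕ takes the minimum of its arguments and ⊗ takes their sum. Working out the expression ((9 ⊕ 7) ⊕ (8 ⊗ 4)) gives 7.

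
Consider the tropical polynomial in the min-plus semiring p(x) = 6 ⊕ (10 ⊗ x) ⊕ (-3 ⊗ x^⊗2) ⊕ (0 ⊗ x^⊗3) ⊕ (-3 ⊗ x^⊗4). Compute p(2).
p(2) = 1

A tropical monomial a ⊗ x^⊗i evaluates to a + i · x. Evaluating each term at x = 2:
  Term 0 contributes 6 + 0 · 2 = 6
  Term 1 contributes 10 + 1 · 2 = 12
  Term 2 contributes -3 + 2 · 2 = 1
  Term 3 contributes 0 + 3 · 2 = 6
  Term 4 contributes -3 + 4 · 2 = 5
p(2) = ⊕ of these = min[6, 12, 1, 6, 5] = 1.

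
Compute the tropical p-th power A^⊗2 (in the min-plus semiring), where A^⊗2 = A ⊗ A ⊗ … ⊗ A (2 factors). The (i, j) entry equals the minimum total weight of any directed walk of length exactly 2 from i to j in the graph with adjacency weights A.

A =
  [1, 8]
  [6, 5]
A^⊗2 =
  [2, 9]
  [7, 10]

Each entry (A^⊗2)_ij equals the minimum over all length-2 walks i = v_0 → v_1 → … → v_2 = j of Σ_t A[v_t][v_{t+1}]. For example, for (i, j) = (0, 1) we minimise over 2 possible intermediate vertex sequences; the minimum is 9, attained along the walk 0 → 0 → 1.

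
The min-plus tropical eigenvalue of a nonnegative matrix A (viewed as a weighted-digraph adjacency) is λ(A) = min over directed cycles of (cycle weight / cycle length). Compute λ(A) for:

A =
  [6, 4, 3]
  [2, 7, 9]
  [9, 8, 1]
λ(A) = 1

Enumerate directed cycles and compute their means (weight / length). Sample:
  cycle 0 → 0: weight = 6, length = 1, mean = 6/1 ≈ 6.000
  cycle 1 → 1: weight = 7, length = 1, mean = 7/1 ≈ 7.000
  cycle 2 → 2: weight = 1, length = 1, mean = 1/1 ≈ 1.000
  cycle 0 → 1 → 0: weight = 6, length = 2, mean = 6/2 ≈ 3.000
  cycle 0 → 2 → 0: weight = 12, length = 2, mean = 12/2 ≈ 6.000
  cycle 1 → 0 → 1: weight = 6, length = 2, mean = 6/2 ≈ 3.000
Minimum mean = 1.000, attained e.g. along the cycle 2 → 2 with weight 1 and length 1. So λ(A) = 1/1 = 1.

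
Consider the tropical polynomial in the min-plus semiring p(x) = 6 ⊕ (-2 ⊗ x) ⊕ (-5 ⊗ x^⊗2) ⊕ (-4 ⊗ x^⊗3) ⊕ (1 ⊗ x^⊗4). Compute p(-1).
p(-1) = -7

A tropical monomial a ⊗ x^⊗i evaluates to a + i · x. Evaluating each term at x = -1:
  Term 0 contributes 6 + 0 · -1 = 6
  Term 1 contributes -2 + 1 · -1 = -3
  Term 2 contributes -5 + 2 · -1 = -7
  Term 3 contributes -4 + 3 · -1 = -7
  Term 4 contributes 1 + 4 · -1 = -3
p(-1) = ⊕ of these = min[6, -3, -7, -7, -3] = -7.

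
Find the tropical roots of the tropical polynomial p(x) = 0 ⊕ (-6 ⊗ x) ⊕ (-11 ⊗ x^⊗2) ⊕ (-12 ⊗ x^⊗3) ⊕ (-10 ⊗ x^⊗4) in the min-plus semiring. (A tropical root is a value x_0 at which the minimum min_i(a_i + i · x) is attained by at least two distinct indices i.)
Roots: {-2, 1, 5, 6}

Each tropical root is a break point of the lower envelope of the lines y = a_i + i · x (there are 5 lines, with slopes 0, 1, ..., 4). Only the lines that attain the minimum somewhere contribute to roots; other lines are dominated. Here the surviving (envelope) indices are i = 4, i = 3, i = 2, i = 1, i = 0.
Intersections between consecutive envelope lines give the roots: for adjacent envelope indices i < j the intersection is x = (a_i − a_j) / (j − i). Reading off the sorted break points: {-2, 1, 5, 6}.
Verification: at each break x_0, at least two indices attain the minimum of min_i(a_i + i · x_0).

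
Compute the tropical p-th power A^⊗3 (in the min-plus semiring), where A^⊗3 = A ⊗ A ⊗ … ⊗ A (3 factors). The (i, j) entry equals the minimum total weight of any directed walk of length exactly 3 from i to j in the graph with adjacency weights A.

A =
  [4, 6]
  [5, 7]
A^⊗3 =
  [12, 14]
  [13, 15]

Each entry (A^⊗3)_ij equals the minimum over all length-3 walks i = v_0 → v_1 → … → v_3 = j of Σ_t A[v_t][v_{t+1}]. For example, for (i, j) = (0, 1) we minimise over 4 possible intermediate vertex sequences; the minimum is 14, attained along the walk 0 → 0 → 0 → 1.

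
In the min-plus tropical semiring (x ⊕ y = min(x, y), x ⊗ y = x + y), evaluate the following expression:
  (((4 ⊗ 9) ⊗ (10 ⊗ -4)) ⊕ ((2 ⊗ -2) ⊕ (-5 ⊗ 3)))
(((4 ⊗ 9) ⊗ (10 ⊗ -4)) ⊕ ((2 ⊗ -2) ⊕ (-5 ⊗ 3))) = -2

Expand innermost to outermost. Recall ⊕ takes the minimum of its arguments and ⊗ takes their sum. Working out the expression (((4 ⊗ 9) ⊗ (10 ⊗ -4)) ⊕ ((2 ⊗ -2) ⊕ (-5 ⊗ 3))) gives -2.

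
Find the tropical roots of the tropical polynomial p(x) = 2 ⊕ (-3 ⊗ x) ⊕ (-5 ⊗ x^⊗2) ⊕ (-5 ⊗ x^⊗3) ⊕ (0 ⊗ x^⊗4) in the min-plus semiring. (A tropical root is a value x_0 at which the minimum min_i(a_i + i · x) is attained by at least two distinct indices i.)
Roots: {-5, 0, 2, 5}

Each tropical root is a break point of the lower envelope of the lines y = a_i + i · x (there are 5 lines, with slopes 0, 1, ..., 4). Only the lines that attain the minimum somewhere contribute to roots; other lines are dominated. Here the surviving (envelope) indices are i = 4, i = 3, i = 2, i = 1, i = 0.
Intersections between consecutive envelope lines give the roots: for adjacent envelope indices i < j the intersection is x = (a_i − a_j) / (j − i). Reading off the sorted break points: {-5, 0, 2, 5}.
Verification: at each break x_0, at least two indices attain the minimum of min_i(a_i + i · x_0).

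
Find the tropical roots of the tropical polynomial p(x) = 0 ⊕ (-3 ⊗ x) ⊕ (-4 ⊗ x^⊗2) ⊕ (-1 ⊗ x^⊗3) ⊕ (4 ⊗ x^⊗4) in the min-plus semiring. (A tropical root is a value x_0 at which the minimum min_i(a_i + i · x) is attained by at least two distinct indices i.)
Roots: {-5, -3, 1, 3}

Each tropical root is a break point of the lower envelope of the lines y = a_i + i · x (there are 5 lines, with slopes 0, 1, ..., 4). Only the lines that attain the minimum somewhere contribute to roots; other lines are dominated. Here the surviving (envelope) indices are i = 4, i = 3, i = 2, i = 1, i = 0.
Intersections between consecutive envelope lines give the roots: for adjacent envelope indices i < j the intersection is x = (a_i − a_j) / (j − i). Reading off the sorted break points: {-5, -3, 1, 3}.
Verification: at each break x_0, at least two indices attain the minimum of min_i(a_i + i · x_0).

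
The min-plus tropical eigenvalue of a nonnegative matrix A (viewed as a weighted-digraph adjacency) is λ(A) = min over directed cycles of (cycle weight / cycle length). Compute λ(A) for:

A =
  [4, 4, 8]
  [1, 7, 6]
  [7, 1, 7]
λ(A) = 5/2

Enumerate directed cycles and compute their means (weight / length). Sample:
  cycle 0 → 0: weight = 4, length = 1, mean = 4/1 ≈ 4.000
  cycle 1 → 1: weight = 7, length = 1, mean = 7/1 ≈ 7.000
  cycle 2 → 2: weight = 7, length = 1, mean = 7/1 ≈ 7.000
  cycle 0 → 1 → 0: weight = 5, length = 2, mean = 5/2 ≈ 2.500
  cycle 0 → 2 → 0: weight = 15, length = 2, mean = 15/2 ≈ 7.500
  cycle 1 → 0 → 1: weight = 5, length = 2, mean = 5/2 ≈ 2.500
Minimum mean = 2.500, attained e.g. along the cycle 0 → 1 → 0 with weight 5 and length 2. So λ(A) = 5/2 = 5/2.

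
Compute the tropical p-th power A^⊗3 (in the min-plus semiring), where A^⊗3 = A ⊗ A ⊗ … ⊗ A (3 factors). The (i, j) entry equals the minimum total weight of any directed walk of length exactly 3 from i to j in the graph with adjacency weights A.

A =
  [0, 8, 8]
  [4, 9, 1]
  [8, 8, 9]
A^⊗3 =
  [0, 8, 8]
  [4, 12, 10]
  [8, 16, 16]

Each entry (A^⊗3)_ij equals the minimum over all length-3 walks i = v_0 → v_1 → … → v_3 = j of Σ_t A[v_t][v_{t+1}]. For example, for (i, j) = (0, 2) we minimise over 9 possible intermediate vertex sequences; the minimum is 8, attained along the walk 0 → 0 → 0 → 2.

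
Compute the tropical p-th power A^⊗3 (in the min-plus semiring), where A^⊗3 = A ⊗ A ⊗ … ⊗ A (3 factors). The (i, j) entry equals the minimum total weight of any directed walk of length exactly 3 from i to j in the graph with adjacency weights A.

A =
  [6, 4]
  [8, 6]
A^⊗3 =
  [18, 16]
  [20, 18]

Each entry (A^⊗3)_ij equals the minimum over all length-3 walks i = v_0 → v_1 → … → v_3 = j of Σ_t A[v_t][v_{t+1}]. For example, for (i, j) = (0, 1) we minimise over 4 possible intermediate vertex sequences; the minimum is 16, attained along the walk 0 → 0 → 0 → 1.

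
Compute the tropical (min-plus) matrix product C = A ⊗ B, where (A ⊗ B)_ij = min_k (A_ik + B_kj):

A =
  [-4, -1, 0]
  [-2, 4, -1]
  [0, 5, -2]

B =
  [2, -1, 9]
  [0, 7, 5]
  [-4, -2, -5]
A ⊗ B =
  [-4, -5, -5]
  [-5, -3, -6]
  [-6, -4, -7]

Apply the min-plus product entry-by-entry:
  C[0][0] = min over k of (A[0][0] + B[0][0] = -4 + 2 = -2, A[0][1] + B[1][0] = -1 + 0 = -1, A[0][2] + B[2][0] = 0 + -4 = -4) = -4 (attained at k = 2)
  C[0][1] = min over k of (A[0][0] + B[0][1] = -4 + -1 = -5, A[0][1] + B[1][1] = -1 + 7 = 6, A[0][2] + B[2][1] = 0 + -2 = -2) = -5 (attained at k = 0)
  C[0][2] = min over k of (A[0][0] + B[0][2] = -4 + 9 = 5, A[0][1] + B[1][2] = -1 + 5 = 4, A[0][2] + B[2][2] = 0 + -5 = -5) = -5 (attained at k = 2)
  C[1][0] = min over k of (A[1][0] + B[0][0] = -2 + 2 = 0, A[1][1] + B[1][0] = 4 + 0 = 4, A[1][2] + B[2][0] = -1 + -4 = -5) = -5 (attained at k = 2)
  C[1][1] = min over k of (A[1][0] + B[0][1] = -2 + -1 = -3, A[1][1] + B[1][1] = 4 + 7 = 11, A[1][2] + B[2][1] = -1 + -2 = -3) = -3 (attained at k = 0)
  C[1][2] = min over k of (A[1][0] + B[0][2] = -2 + 9 = 7, A[1][1] + B[1][2] = 4 + 5 = 9, A[1][2] + B[2][2] = -1 + -5 = -6) = -6 (attained at k = 2)
  C[2][0] = min over k of (A[2][0] + B[0][0] = 0 + 2 = 2, A[2][1] + B[1][0] = 5 + 0 = 5, A[2][2] + B[2][0] = -2 + -4 = -6) = -6 (attained at k = 2)
  C[2][1] = min over k of (A[2][0] + B[0][1] = 0 + -1 = -1, A[2][1] + B[1][1] = 5 + 7 = 12, A[2][2] + B[2][1] = -2 + -2 = -4) = -4 (attained at k = 2)
  C[2][2] = min over k of (A[2][0] + B[0][2] = 0 + 9 = 9, A[2][1] + B[1][2] = 5 + 5 = 10, A[2][2] + B[2][2] = -2 + -5 = -7) = -7 (attained at k = 2)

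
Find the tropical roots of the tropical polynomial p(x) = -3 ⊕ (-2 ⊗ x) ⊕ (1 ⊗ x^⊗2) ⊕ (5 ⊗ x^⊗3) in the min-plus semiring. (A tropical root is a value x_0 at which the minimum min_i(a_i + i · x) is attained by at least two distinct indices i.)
Roots: {-4, -3, -1}

Each tropical root is a break point of the lower envelope of the lines y = a_i + i · x (there are 4 lines, with slopes 0, 1, ..., 3). Only the lines that attain the minimum somewhere contribute to roots; other lines are dominated. Here the surviving (envelope) indices are i = 3, i = 2, i = 1, i = 0.
Intersections between consecutive envelope lines give the roots: for adjacent envelope indices i < j the intersection is x = (a_i − a_j) / (j − i). Reading off the sorted break points: {-4, -3, -1}.
Verification: at each break x_0, at least two indices attain the minimum of min_i(a_i + i · x_0).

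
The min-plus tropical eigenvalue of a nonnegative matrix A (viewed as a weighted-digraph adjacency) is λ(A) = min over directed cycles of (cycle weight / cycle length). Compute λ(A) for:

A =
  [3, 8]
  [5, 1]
λ(A) = 1

Enumerate directed cycles and compute their means (weight / length). Sample:
  cycle 0 → 0: weight = 3, length = 1, mean = 3/1 ≈ 3.000
  cycle 1 → 1: weight = 1, length = 1, mean = 1/1 ≈ 1.000
  cycle 0 → 1 → 0: weight = 13, length = 2, mean = 13/2 ≈ 6.500
  cycle 1 → 0 → 1: weight = 13, length = 2, mean = 13/2 ≈ 6.500
Minimum mean = 1.000, attained e.g. along the cycle 1 → 1 with weight 1 and length 1. So λ(A) = 1/1 = 1.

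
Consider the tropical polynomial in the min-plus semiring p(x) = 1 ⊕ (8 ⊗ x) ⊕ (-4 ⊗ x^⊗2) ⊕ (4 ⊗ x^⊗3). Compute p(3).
p(3) = 1

A tropical monomial a ⊗ x^⊗i evaluates to a + i · x. Evaluating each term at x = 3:
  Term 0 contributes 1 + 0 · 3 = 1
  Term 1 contributes 8 + 1 · 3 = 11
  Term 2 contributes -4 + 2 · 3 = 2
  Term 3 contributes 4 + 3 · 3 = 13
p(3) = ⊕ of these = min[1, 11, 2, 13] = 1.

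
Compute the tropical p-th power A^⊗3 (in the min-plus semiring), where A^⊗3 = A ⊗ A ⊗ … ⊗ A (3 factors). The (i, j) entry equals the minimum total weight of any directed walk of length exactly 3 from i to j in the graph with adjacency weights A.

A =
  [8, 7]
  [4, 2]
A^⊗3 =
  [13, 11]
  [8, 6]

Each entry (A^⊗3)_ij equals the minimum over all length-3 walks i = v_0 → v_1 → … → v_3 = j of Σ_t A[v_t][v_{t+1}]. For example, for (i, j) = (0, 1) we minimise over 4 possible intermediate vertex sequences; the minimum is 11, attained along the walk 0 → 1 → 1 → 1.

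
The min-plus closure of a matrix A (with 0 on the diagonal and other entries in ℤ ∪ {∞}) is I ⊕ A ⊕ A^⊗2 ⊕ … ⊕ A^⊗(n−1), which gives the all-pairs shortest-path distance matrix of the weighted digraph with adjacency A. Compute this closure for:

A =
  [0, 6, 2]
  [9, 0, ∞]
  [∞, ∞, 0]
Closure =
  [0, 6, 2]
  [9, 0, 11]
  [∞, ∞, 0]

This is the Floyd-Warshall all-pairs shortest-path computation. For each intermediate vertex k = 0, 1, …, 2, update dist[i][j] ← min(dist[i][j], dist[i][k] + dist[k][j]). The final matrix gives, for each (i, j), the minimum total weight of any directed path from i to j (possibly empty when i = j).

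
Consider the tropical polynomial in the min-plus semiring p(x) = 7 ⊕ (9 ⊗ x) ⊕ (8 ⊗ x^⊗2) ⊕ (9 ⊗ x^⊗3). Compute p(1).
p(1) = 7

A tropical monomial a ⊗ x^⊗i evaluates to a + i · x. Evaluating each term at x = 1:
  Term 0 contributes 7 + 0 · 1 = 7
  Term 1 contributes 9 + 1 · 1 = 10
  Term 2 contributes 8 + 2 · 1 = 10
  Term 3 contributes 9 + 3 · 1 = 12
p(1) = ⊕ of these = min[7, 10, 10, 12] = 7.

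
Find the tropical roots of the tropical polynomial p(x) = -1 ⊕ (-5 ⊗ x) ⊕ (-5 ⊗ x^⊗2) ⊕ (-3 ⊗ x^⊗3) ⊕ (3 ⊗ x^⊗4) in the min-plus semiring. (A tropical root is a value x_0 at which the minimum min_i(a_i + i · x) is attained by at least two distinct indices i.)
Roots: {-6, -2, 0, 4}

Each tropical root is a break point of the lower envelope of the lines y = a_i + i · x (there are 5 lines, with slopes 0, 1, ..., 4). Only the lines that attain the minimum somewhere contribute to roots; other lines are dominated. Here the surviving (envelope) indices are i = 4, i = 3, i = 2, i = 1, i = 0.
Intersections between consecutive envelope lines give the roots: for adjacent envelope indices i < j the intersection is x = (a_i − a_j) / (j − i). Reading off the sorted break points: {-6, -2, 0, 4}.
Verification: at each break x_0, at least two indices attain the minimum of min_i(a_i + i · x_0).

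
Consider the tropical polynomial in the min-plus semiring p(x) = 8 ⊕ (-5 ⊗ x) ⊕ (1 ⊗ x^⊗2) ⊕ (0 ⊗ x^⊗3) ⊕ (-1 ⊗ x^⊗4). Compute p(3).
p(3) = -2

A tropical monomial a ⊗ x^⊗i evaluates to a + i · x. Evaluating each term at x = 3:
  Term 0 contributes 8 + 0 · 3 = 8
  Term 1 contributes -5 + 1 · 3 = -2
  Term 2 contributes 1 + 2 · 3 = 7
  Term 3 contributes 0 + 3 · 3 = 9
  Term 4 contributes -1 + 4 · 3 = 11
p(3) = ⊕ of these = min[8, -2, 7, 9, 11] = -2.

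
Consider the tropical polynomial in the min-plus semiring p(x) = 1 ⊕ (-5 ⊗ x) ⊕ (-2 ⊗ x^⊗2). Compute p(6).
p(6) = 1

A tropical monomial a ⊗ x^⊗i evaluates to a + i · x. Evaluating each term at x = 6:
  Term 0 contributes 1 + 0 · 6 = 1
  Term 1 contributes -5 + 1 · 6 = 1
  Term 2 contributes -2 + 2 · 6 = 10
p(6) = ⊕ of these = min[1, 1, 10] = 1.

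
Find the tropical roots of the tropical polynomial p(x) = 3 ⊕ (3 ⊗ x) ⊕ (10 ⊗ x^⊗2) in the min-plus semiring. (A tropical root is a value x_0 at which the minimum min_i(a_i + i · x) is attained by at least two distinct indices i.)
Roots: {-7, 0}

Each tropical root is a break point of the lower envelope of the lines y = a_i + i · x (there are 3 lines, with slopes 0, 1, ..., 2). Only the lines that attain the minimum somewhere contribute to roots; other lines are dominated. Here the surviving (envelope) indices are i = 2, i = 1, i = 0.
Intersections between consecutive envelope lines give the roots: for adjacent envelope indices i < j the intersection is x = (a_i − a_j) / (j − i). Reading off the sorted break points: {-7, 0}.
Verification: at each break x_0, at least two indices attain the minimum of min_i(a_i + i · x_0).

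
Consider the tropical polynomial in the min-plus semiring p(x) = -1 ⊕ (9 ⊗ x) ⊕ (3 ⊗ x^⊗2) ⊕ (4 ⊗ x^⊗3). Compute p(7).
p(7) = -1

A tropical monomial a ⊗ x^⊗i evaluates to a + i · x. Evaluating each term at x = 7:
  Term 0 contributes -1 + 0 · 7 = -1
  Term 1 contributes 9 + 1 · 7 = 16
  Term 2 contributes 3 + 2 · 7 = 17
  Term 3 contributes 4 + 3 · 7 = 25
p(7) = ⊕ of these = min[-1, 16, 17, 25] = -1.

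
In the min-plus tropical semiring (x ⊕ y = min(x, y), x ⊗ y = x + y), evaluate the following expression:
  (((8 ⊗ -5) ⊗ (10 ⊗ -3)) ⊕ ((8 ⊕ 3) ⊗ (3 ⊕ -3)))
(((8 ⊗ -5) ⊗ (10 ⊗ -3)) ⊕ ((8 ⊕ 3) ⊗ (3 ⊕ -3))) = 0

Expand innermost to outermost. Recall ⊕ takes the minimum of its arguments and ⊗ takes their sum. Working out the expression (((8 ⊗ -5) ⊗ (10 ⊗ -3)) ⊕ ((8 ⊕ 3) ⊗ (3 ⊕ -3))) gives 0.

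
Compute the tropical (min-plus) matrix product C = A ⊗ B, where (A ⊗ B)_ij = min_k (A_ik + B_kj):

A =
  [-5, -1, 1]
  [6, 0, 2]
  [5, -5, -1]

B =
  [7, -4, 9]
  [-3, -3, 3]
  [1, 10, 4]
A ⊗ B =
  [-4, -9, 2]
  [-3, -3, 3]
  [-8, -8, -2]

Apply the min-plus product entry-by-entry:
  C[0][0] = min over k of (A[0][0] + B[0][0] = -5 + 7 = 2, A[0][1] + B[1][0] = -1 + -3 = -4, A[0][2] + B[2][0] = 1 + 1 = 2) = -4 (attained at k = 1)
  C[0][1] = min over k of (A[0][0] + B[0][1] = -5 + -4 = -9, A[0][1] + B[1][1] = -1 + -3 = -4, A[0][2] + B[2][1] = 1 + 10 = 11) = -9 (attained at k = 0)
  C[0][2] = min over k of (A[0][0] + B[0][2] = -5 + 9 = 4, A[0][1] + B[1][2] = -1 + 3 = 2, A[0][2] + B[2][2] = 1 + 4 = 5) = 2 (attained at k = 1)
  C[1][0] = min over k of (A[1][0] + B[0][0] = 6 + 7 = 13, A[1][1] + B[1][0] = 0 + -3 = -3, A[1][2] + B[2][0] = 2 + 1 = 3) = -3 (attained at k = 1)
  C[1][1] = min over k of (A[1][0] + B[0][1] = 6 + -4 = 2, A[1][1] + B[1][1] = 0 + -3 = -3, A[1][2] + B[2][1] = 2 + 10 = 12) = -3 (attained at k = 1)
  C[1][2] = min over k of (A[1][0] + B[0][2] = 6 + 9 = 15, A[1][1] + B[1][2] = 0 + 3 = 3, A[1][2] + B[2][2] = 2 + 4 = 6) = 3 (attained at k = 1)
  C[2][0] = min over k of (A[2][0] + B[0][0] = 5 + 7 = 12, A[2][1] + B[1][0] = -5 + -3 = -8, A[2][2] + B[2][0] = -1 + 1 = 0) = -8 (attained at k = 1)
  C[2][1] = min over k of (A[2][0] + B[0][1] = 5 + -4 = 1, A[2][1] + B[1][1] = -5 + -3 = -8, A[2][2] + B[2][1] = -1 + 10 = 9) = -8 (attained at k = 1)
  C[2][2] = min over k of (A[2][0] + B[0][2] = 5 + 9 = 14, A[2][1] + B[1][2] = -5 + 3 = -2, A[2][2] + B[2][2] = -1 + 4 = 3) = -2 (attained at k = 1)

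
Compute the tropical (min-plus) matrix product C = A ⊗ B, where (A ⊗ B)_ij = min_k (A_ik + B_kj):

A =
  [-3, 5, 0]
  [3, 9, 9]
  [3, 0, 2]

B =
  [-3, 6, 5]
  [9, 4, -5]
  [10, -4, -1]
A ⊗ B =
  [-6, -4, -1]
  [0, 5, 4]
  [0, -2, -5]

Apply the min-plus product entry-by-entry:
  C[0][0] = min over k of (A[0][0] + B[0][0] = -3 + -3 = -6, A[0][1] + B[1][0] = 5 + 9 = 14, A[0][2] + B[2][0] = 0 + 10 = 10) = -6 (attained at k = 0)
  C[0][1] = min over k of (A[0][0] + B[0][1] = -3 + 6 = 3, A[0][1] + B[1][1] = 5 + 4 = 9, A[0][2] + B[2][1] = 0 + -4 = -4) = -4 (attained at k = 2)
  C[0][2] = min over k of (A[0][0] + B[0][2] = -3 + 5 = 2, A[0][1] + B[1][2] = 5 + -5 = 0, A[0][2] + B[2][2] = 0 + -1 = -1) = -1 (attained at k = 2)
  C[1][0] = min over k of (A[1][0] + B[0][0] = 3 + -3 = 0, A[1][1] + B[1][0] = 9 + 9 = 18, A[1][2] + B[2][0] = 9 + 10 = 19) = 0 (attained at k = 0)
  C[1][1] = min over k of (A[1][0] + B[0][1] = 3 + 6 = 9, A[1][1] + B[1][1] = 9 + 4 = 13, A[1][2] + B[2][1] = 9 + -4 = 5) = 5 (attained at k = 2)
  C[1][2] = min over k of (A[1][0] + B[0][2] = 3 + 5 = 8, A[1][1] + B[1][2] = 9 + -5 = 4, A[1][2] + B[2][2] = 9 + -1 = 8) = 4 (attained at k = 1)
  C[2][0] = min over k of (A[2][0] + B[0][0] = 3 + -3 = 0, A[2][1] + B[1][0] = 0 + 9 = 9, A[2][2] + B[2][0] = 2 + 10 = 12) = 0 (attained at k = 0)
  C[2][1] = min over k of (A[2][0] + B[0][1] = 3 + 6 = 9, A[2][1] + B[1][1] = 0 + 4 = 4, A[2][2] + B[2][1] = 2 + -4 = -2) = -2 (attained at k = 2)
  C[2][2] = min over k of (A[2][0] + B[0][2] = 3 + 5 = 8, A[2][1] + B[1][2] = 0 + -5 = -5, A[2][2] + B[2][2] = 2 + -1 = 1) = -5 (attained at k = 1)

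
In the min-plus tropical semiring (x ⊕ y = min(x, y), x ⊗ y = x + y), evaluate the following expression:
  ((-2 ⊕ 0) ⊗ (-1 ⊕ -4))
((-2 ⊕ 0) ⊗ (-1 ⊕ -4)) = -6

Expand innermost to outermost. Recall ⊕ takes the minimum of its arguments and ⊗ takes their sum. Working out the expression ((-2 ⊕ 0) ⊗ (-1 ⊕ -4)) gives -6.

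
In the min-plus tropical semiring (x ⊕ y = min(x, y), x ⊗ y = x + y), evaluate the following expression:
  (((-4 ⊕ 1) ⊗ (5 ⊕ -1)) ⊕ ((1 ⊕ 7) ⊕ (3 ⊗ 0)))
(((-4 ⊕ 1) ⊗ (5 ⊕ -1)) ⊕ ((1 ⊕ 7) ⊕ (3 ⊗ 0))) = -5

Expand innermost to outermost. Recall ⊕ takes the minimum of its arguments and ⊗ takes their sum. Working out the expression (((-4 ⊕ 1) ⊗ (5 ⊕ -1)) ⊕ ((1 ⊕ 7) ⊕ (3 ⊗ 0))) gives -5.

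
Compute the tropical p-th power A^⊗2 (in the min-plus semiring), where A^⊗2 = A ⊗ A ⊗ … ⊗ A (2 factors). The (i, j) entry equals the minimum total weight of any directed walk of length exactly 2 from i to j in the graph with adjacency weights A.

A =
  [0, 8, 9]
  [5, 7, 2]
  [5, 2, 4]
A^⊗2 =
  [0, 8, 9]
  [5, 4, 6]
  [5, 6, 4]

Each entry (A^⊗2)_ij equals the minimum over all length-2 walks i = v_0 → v_1 → … → v_2 = j of Σ_t A[v_t][v_{t+1}]. For example, for (i, j) = (0, 2) we minimise over 3 possible intermediate vertex sequences; the minimum is 9, attained along the walk 0 → 0 → 2.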